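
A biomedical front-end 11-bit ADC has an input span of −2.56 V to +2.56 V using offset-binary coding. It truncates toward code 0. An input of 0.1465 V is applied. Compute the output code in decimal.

code 1082

Full-scale span = 5.12 V; LSB = 5.12/2^11 = 2.500 mV.
Input sits at 1082.600 steps above V_low.
Floor → code 1082.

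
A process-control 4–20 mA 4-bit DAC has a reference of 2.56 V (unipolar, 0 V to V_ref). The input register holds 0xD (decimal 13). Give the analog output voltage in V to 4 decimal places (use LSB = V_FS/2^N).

2.0800 V

LSB = 2.56 V / 2^4 = 160.000 mV.
Code 0xD = 13 decimal.
V_out = 0 + 13 × 0.16 V = 2.08 V.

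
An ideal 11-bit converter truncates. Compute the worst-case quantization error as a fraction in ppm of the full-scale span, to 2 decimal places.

Truncating → worst-case error = 1 LSB = V_FS/2^11, so 1e+06/2048 = 488.281 ppm of full scale.

488.28 ppm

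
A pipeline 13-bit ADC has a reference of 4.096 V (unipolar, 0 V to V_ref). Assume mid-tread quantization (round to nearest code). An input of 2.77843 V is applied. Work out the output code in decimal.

Full-scale span = 4.096 V; LSB = 4.096/2^13 = 0.500 mV.
Input sits at 5556.860 steps above V_low.
round(5556.860) = 5557.

code 5557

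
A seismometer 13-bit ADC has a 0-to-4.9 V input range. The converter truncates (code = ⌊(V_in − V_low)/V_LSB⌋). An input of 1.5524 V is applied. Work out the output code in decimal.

LSB = 4.9 V / 8192 = 0.598 mV.
(1.5524 − 0) / 0.000598145 = 2595.359 LSBs.
So the output code is 2595.

code 2595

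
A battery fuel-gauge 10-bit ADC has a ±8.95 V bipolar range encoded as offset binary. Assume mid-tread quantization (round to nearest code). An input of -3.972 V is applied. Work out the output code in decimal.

code 285

Full-scale span = 17.9 V; LSB = 17.9/2^10 = 17.480 mV.
(-3.972 − (−8.95)) / 0.0174805 = 284.775 LSBs.
So the output code is 285.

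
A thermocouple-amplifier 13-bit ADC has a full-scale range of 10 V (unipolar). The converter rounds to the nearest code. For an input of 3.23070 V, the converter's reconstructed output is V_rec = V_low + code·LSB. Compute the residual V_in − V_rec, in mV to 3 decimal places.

-0.501 mV

One LSB is 10 V / 8192 = 1.221 mV.
Scaled input = 2646.5894 LSBs, so code = 2647.
Code 2647 maps back to 0 + 2647×0.0012207 V = 3.2312012 V.
Error = 3.23070 − 3.2312012 = -0.000501172 V = -0.501 mV.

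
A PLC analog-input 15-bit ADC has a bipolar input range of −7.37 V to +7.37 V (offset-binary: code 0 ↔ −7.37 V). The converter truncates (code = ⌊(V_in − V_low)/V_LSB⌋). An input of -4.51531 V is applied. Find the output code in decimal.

code 6346

With 32768 levels over 14.74 V, one step is 449.83 µV.
(-4.51531 − (−7.37)) / 0.000449829 = 6346.166 LSBs.
⌊·⌋(6346.166) = 6346.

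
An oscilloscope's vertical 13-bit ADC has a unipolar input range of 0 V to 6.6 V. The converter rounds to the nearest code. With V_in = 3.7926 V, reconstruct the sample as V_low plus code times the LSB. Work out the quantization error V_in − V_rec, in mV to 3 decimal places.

0.339 mV

Step size: 6.6 V ÷ 2^13 = 0.806 mV.
(V_in − V_low)/LSB = (3.7926 − 0)/0.000805664 = 4707.4211 → code 4707 (round).
Code 4707 maps back to 0 + 4707×0.000805664 V = 3.7922607 V.
V_in − V_rec = 0.000339258 V = 0.339 mV.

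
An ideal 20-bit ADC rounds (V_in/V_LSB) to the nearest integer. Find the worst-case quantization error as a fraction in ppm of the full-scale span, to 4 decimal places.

0.4768 ppm

Rounding → worst-case error = ½ LSB = V_FS/2^21, so 1e+06/2097152 = 0.476837 ppm of full scale.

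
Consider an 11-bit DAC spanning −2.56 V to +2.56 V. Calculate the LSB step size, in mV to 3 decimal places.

2.500 mV

Full-scale span = 5.12 V.
LSB = 5.12 / 2^11 = 5.12 / 2048 = 0.0025 V = 2.500 mV.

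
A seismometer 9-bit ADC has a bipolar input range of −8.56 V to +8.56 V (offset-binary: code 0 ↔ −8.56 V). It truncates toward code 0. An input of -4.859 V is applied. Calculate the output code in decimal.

code 110

With 512 levels over 17.12 V, one step is 33.438 mV.
(-4.859 − (−8.56)) / 0.0334375 = 110.684 LSBs.
⌊·⌋(110.684) = 110.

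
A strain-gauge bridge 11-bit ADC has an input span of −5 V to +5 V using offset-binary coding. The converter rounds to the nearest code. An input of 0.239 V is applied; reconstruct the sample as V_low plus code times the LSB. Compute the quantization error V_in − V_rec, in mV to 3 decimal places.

One LSB is 10 V / 2048 = 4.883 mV.
Scaled input = 1072.9472 LSBs, so code = 1073.
Reconstructed: 0.23925781 V.
Difference: -0.000257813 V → -0.258 mV.

-0.258 mV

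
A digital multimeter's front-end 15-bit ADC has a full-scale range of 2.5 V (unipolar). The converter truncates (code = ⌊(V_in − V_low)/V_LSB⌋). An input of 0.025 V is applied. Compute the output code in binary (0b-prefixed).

code 0b101000111 (decimal 327)

With 32768 levels over 2.5 V, one step is 76.29 µV.
(V_in − V_low)/LSB = (0.025 − 0) / 7.62939e-05 = 327.680.
⌊·⌋(327.680) = 327.
In binary (0b-prefixed): 0b101000111.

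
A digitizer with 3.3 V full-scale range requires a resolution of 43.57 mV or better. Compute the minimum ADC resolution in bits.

Number of steps required ≥ 3.3 V / 43.57 mV = 75.74.
Need 2^N ≥ 75.74; 2^6 = 64, 2^7 = 128.
Minimum N = 7.

7 bits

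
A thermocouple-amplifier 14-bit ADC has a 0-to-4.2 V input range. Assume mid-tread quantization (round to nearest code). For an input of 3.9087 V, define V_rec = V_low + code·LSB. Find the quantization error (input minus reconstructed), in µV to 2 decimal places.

One LSB is 4.2 V / 16384 = 256.35 µV.
(V_in − V_low)/LSB = (3.9087 − 0)/0.000256348 = 15247.6526 → code 15248 (round).
Code 15248 maps back to 0 + 15248×0.000256348 V = 3.9087891 V.
Difference: -8.90625e-05 V → -89.06 µV.

-89.06 µV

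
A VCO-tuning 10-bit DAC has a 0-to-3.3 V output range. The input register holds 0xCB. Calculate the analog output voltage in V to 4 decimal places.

0.6542 V

LSB = 3.3 V / 2^10 = 3.223 mV.
Code 0xCB = 203 decimal.
V_out = 0 + 203 × 0.00322266 V = 0.654199 V.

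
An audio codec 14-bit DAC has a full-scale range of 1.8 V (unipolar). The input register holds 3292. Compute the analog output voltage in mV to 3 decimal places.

361.670 mV

LSB = 1.8 V / 2^14 = 109.86 µV.
V_out = 0 + 3292 × 0.000109863 V = 0.36167 V.
= 361.670 mV.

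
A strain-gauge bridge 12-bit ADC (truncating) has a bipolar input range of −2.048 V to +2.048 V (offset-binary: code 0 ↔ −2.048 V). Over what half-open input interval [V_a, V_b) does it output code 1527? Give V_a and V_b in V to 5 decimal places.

[-0.52100 V, -0.52000 V)

LSB = 4.096/2^12 = 1.000 mV.
V_a = V_low + 1527·LSB = -0.521 V; V_b = V_low + 1528·LSB = -0.52 V.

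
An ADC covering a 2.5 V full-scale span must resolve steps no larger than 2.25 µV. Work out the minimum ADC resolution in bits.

21 bits

Number of steps required ≥ 2.5 V / 2.25 µV = 1111111.11.
Need 2^N ≥ 1111111.11; 2^20 = 1048576, 2^21 = 2097152.
Minimum N = 21.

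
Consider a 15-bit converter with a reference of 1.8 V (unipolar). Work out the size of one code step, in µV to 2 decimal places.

Full-scale span = 1.8 V.
LSB = 1.8 / 2^15 = 1.8 / 32768 = 5.49316e-05 V = 54.93 µV.

54.93 µV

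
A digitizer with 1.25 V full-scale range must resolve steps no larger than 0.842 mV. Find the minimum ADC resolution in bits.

Number of steps required ≥ 1.25 V / 0.842 mV = 1484.56.
Need 2^N ≥ 1484.56; 2^10 = 1024, 2^11 = 2048.
Minimum N = 11.

11 bits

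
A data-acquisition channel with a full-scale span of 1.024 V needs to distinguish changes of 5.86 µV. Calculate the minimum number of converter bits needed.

Number of steps required ≥ 1.024 V / 5.86 µV = 174744.03.
Need 2^N ≥ 174744.03; 2^17 = 131072, 2^18 = 262144.
Minimum N = 18.

18 bits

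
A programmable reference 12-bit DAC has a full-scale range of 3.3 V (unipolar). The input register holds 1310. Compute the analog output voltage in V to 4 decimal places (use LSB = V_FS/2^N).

1.0554 V

LSB = 3.3 V / 2^12 = 0.806 mV.
V_out = 0 + 1310 × 0.000805664 V = 1.05542 V.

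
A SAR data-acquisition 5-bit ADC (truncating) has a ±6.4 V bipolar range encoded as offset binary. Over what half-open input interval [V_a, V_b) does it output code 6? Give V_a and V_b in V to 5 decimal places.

LSB = 12.8/2^5 = 400.000 mV.
V_a = V_low + 6·LSB = -4 V; V_b = V_low + 7·LSB = -3.6 V.

[-4.00000 V, -3.60000 V)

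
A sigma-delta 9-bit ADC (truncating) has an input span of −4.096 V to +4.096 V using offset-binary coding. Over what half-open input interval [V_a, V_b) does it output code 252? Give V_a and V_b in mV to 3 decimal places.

[-64.000 mV, -48.000 mV)

LSB = 8.192/2^9 = 16.000 mV.
V_a = V_low + 252·LSB = -0.064 V; V_b = V_low + 253·LSB = -0.048 V.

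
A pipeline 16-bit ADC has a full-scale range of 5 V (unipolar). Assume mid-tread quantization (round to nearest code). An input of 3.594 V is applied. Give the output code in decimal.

code 47107

LSB = 5 V / 65536 = 76.29 µV.
Input sits at 47107.277 steps above V_low.
Round → code 47107.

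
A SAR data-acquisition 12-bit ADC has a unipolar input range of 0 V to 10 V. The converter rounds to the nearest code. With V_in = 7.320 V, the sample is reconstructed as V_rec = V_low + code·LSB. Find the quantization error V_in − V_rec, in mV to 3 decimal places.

LSB = 10/2^12 = 2.441 mV.
Scaled input = 2998.2720 LSBs, so code = 2998.
Code 2998 maps back to 0 + 2998×0.00244141 V = 7.3193359 V.
V_in − V_rec = 0.000664063 V = 0.664 mV.

0.664 mV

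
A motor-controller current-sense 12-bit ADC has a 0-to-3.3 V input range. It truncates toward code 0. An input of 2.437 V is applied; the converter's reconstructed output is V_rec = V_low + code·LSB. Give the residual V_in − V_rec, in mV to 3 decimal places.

One LSB is 3.3 V / 4096 = 0.806 mV.
(2.437 − 0)/0.000805664 = 3024.8339; ⌊·⌋ gives code 3024.
Code 3024 maps back to 0 + 3024×0.000805664 V = 2.4363281 V.
Difference: 0.000671875 V → 0.672 mV.

0.672 mV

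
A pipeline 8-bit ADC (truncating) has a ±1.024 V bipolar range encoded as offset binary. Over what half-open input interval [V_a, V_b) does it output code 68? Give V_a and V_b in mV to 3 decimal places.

[-480.000 mV, -472.000 mV)

LSB = 2.048/2^8 = 8.000 mV.
V_a = V_low + 68·LSB = -0.48 V; V_b = V_low + 69·LSB = -0.472 V.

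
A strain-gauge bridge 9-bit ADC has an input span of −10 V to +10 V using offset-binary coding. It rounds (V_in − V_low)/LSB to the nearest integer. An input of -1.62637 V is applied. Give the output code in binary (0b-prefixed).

code 0b11010110 (decimal 214)

With 512 levels over 20 V, one step is 39.062 mV.
(-1.62637 − (−10)) / 0.0390625 = 214.365 LSBs.
round(214.365) = 214.
In binary (0b-prefixed): 0b11010110.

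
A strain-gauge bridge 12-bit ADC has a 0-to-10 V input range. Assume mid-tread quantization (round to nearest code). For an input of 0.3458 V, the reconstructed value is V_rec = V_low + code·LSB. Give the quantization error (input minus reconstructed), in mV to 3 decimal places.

-0.880 mV

Step size: 10 V ÷ 2^12 = 2.441 mV.
Scaled input = 141.6397 LSBs, so code = 142.
Reconstructed: 0.34667969 V.
V_in − V_rec = -0.000879688 V = -0.880 mV.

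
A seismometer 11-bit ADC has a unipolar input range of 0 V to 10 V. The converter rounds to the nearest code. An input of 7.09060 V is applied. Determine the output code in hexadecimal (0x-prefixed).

Full-scale span = 10 V; LSB = 10/2^11 = 4.883 mV.
(V_in − V_low)/LSB = (7.09060 − 0) / 0.00488281 = 1452.155.
Round → code 1452.
In hexadecimal (0x-prefixed): 0x5AC.

code 0x5AC (decimal 1452)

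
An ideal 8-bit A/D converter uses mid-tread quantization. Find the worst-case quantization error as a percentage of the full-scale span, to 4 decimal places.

0.1953 %

Rounding → worst-case error = ½ LSB = V_FS/2^9, so 100/512 = 0.195312 % of full scale.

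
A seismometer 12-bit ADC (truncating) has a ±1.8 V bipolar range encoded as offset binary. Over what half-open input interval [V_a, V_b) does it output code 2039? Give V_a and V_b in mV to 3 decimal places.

[-7.910 mV, -7.031 mV)

LSB = 3.6/2^12 = 0.879 mV.
V_a = V_low + 2039·LSB = -0.00791016 V; V_b = V_low + 2040·LSB = -0.00703125 V.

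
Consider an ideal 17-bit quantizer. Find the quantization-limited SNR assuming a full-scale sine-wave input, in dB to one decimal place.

104.1 dB

SNR ≈ 6.02·N + 1.76 dB = 6.02·17 + 1.76 = 104.10 dB.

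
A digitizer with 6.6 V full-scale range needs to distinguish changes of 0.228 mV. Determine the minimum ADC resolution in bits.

Number of steps required ≥ 6.6 V / 0.228 mV = 28947.37.
Need 2^N ≥ 28947.37; 2^14 = 16384, 2^15 = 32768.
Minimum N = 15.

15 bits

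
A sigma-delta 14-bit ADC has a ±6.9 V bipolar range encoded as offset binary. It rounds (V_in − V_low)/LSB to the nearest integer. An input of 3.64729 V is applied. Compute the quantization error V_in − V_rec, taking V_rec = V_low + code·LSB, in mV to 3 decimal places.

One LSB is 13.8 V / 16384 = 0.842 mV.
Scaled input = 12522.2318 LSBs, so code = 12522.
Reconstructed: 3.6470947 V.
V_in − V_rec = 0.000195273 V = 0.195 mV.

0.195 mV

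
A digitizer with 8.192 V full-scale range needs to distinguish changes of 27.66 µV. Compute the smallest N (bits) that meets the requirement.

Number of steps required ≥ 8.192 V / 27.66 µV = 296167.75.
Need 2^N ≥ 296167.75; 2^18 = 262144, 2^19 = 524288.
Minimum N = 19.

19 bits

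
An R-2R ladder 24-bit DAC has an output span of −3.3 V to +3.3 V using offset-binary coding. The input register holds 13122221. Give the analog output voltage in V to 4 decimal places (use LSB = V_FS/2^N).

LSB = 6.6 V / 2^24 = 0.39 µV.
V_out = (−3.3) + 13122221 × 3.93391e-07 V = 1.86216 V.

1.8622 V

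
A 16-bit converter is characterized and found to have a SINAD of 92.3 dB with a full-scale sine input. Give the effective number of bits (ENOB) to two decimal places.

ENOB = (SINAD − 1.76) / 6.02 = (92.3 − 1.76)/6.02 = 15.040.

15.04 bits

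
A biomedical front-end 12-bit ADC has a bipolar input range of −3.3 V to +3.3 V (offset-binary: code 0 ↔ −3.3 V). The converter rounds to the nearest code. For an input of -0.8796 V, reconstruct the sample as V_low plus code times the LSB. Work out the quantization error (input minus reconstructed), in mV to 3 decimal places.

Step size: 6.6 V ÷ 2^12 = 1.611 mV.
Scaled input = 1502.1149 LSBs, so code = 1502.
Reconstructed: -0.87978516 V.
V_in − V_rec = 0.000185156 V = 0.185 mV.

0.185 mV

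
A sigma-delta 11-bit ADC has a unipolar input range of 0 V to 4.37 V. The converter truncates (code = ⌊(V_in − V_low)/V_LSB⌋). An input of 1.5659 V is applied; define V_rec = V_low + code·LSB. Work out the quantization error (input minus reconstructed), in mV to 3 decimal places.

1.833 mV

Step size: 4.37 V ÷ 2^11 = 2.134 mV.
(1.5659 − 0)/0.00213379 = 733.8589; ⌊·⌋ gives code 733.
V_rec = 0 + 733·0.00213379 = 1.5640674 V.
Error = 1.5659 − 1.5640674 = 0.00183262 V = 1.833 mV.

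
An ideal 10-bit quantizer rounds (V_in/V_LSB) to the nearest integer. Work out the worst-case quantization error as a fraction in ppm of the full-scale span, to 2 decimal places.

Rounding → worst-case error = ½ LSB = V_FS/2^11, so 1e+06/2048 = 488.281 ppm of full scale.

488.28 ppm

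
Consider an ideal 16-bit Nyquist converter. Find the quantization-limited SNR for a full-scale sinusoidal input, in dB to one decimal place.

98.1 dB

SNR ≈ 6.02·N + 1.76 dB = 6.02·16 + 1.76 = 98.08 dB.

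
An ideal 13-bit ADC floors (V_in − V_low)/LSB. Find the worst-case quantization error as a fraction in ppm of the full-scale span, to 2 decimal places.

Truncating → worst-case error = 1 LSB = V_FS/2^13, so 1e+06/8192 = 122.07 ppm of full scale.

122.07 ppm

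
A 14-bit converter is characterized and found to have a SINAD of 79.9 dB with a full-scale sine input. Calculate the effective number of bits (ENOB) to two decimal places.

12.98 bits

ENOB = (SINAD − 1.76) / 6.02 = (79.9 − 1.76)/6.02 = 12.980.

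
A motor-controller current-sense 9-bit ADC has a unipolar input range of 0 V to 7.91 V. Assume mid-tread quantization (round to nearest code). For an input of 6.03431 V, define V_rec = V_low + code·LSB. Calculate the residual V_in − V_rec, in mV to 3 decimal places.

-6.335 mV

One LSB is 7.91 V / 512 = 15.449 mV.
(6.03431 − 0)/0.0154492 = 390.5900; round gives code 391.
V_rec = 0 + 391·0.0154492 = 6.0406445 V.
Error = 6.03431 − 6.0406445 = -0.00633453 V = -6.335 mV.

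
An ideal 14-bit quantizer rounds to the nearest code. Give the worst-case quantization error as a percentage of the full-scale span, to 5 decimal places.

0.00305 %

Rounding → worst-case error = ½ LSB = V_FS/2^15, so 100/32768 = 0.00305176 % of full scale.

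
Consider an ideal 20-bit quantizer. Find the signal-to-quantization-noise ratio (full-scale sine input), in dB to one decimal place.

SNR ≈ 6.02·N + 1.76 dB = 6.02·20 + 1.76 = 122.16 dB.

122.2 dB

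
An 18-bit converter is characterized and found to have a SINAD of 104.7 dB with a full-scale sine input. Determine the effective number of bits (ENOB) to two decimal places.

ENOB = (SINAD − 1.76) / 6.02 = (104.7 − 1.76)/6.02 = 17.100.

17.10 bits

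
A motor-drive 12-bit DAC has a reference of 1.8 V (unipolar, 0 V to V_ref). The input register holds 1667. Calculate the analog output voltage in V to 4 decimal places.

LSB = 1.8 V / 2^12 = 439.45 µV.
V_out = 0 + 1667 × 0.000439453 V = 0.732568 V.

0.7326 V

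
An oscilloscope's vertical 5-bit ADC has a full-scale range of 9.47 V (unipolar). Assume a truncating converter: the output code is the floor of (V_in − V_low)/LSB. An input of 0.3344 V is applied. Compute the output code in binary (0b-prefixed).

Full-scale span = 9.47 V; LSB = 9.47/2^5 = 295.938 mV.
(V_in − V_low)/LSB = (0.3344 − 0) / 0.295938 = 1.130.
⌊·⌋(1.130) = 1.
In binary (0b-prefixed): 0b1.

code 0b1 (decimal 1)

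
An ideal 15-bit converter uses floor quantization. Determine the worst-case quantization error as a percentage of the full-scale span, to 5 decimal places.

0.00305 %

Truncating → worst-case error = 1 LSB = V_FS/2^15, so 100/32768 = 0.00305176 % of full scale.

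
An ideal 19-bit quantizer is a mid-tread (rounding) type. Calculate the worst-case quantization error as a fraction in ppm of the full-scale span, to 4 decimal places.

Rounding → worst-case error = ½ LSB = V_FS/2^20, so 1e+06/1048576 = 0.953674 ppm of full scale.

0.9537 ppm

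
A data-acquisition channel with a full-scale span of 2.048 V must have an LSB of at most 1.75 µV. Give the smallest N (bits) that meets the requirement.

21 bits

Number of steps required ≥ 2.048 V / 1.75 µV = 1170285.71.
Need 2^N ≥ 1170285.71; 2^20 = 1048576, 2^21 = 2097152.
Minimum N = 21.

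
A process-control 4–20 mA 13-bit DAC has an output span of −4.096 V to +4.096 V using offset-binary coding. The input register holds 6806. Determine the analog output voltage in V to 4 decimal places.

2.7100 V

LSB = 8.192 V / 2^13 = 1.000 mV.
V_out = (−4.096) + 6806 × 0.001 V = 2.71 V.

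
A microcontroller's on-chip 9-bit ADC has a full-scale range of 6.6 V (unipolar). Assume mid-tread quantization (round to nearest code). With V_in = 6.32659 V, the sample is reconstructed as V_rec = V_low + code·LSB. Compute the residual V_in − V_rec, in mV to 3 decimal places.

-2.707 mV

One LSB is 6.6 V / 512 = 12.891 mV.
Scaled input = 490.7900 LSBs, so code = 491.
Reconstructed: 6.3292969 V.
Difference: -0.00270688 V → -2.707 mV.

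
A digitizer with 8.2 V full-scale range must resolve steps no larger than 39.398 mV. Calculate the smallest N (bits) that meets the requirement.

8 bits

Number of steps required ≥ 8.2 V / 39.398 mV = 208.13.
Need 2^N ≥ 208.13; 2^7 = 128, 2^8 = 256.
Minimum N = 8.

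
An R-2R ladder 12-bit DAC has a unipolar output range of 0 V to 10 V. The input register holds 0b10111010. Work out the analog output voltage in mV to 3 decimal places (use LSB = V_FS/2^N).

LSB = 10 V / 2^12 = 2.441 mV.
Code 0b10111010 = 186 decimal.
V_out = 0 + 186 × 0.00244141 V = 0.454102 V.
= 454.102 mV.

454.102 mV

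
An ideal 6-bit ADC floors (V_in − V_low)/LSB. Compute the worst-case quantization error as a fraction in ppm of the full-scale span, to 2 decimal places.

15625.00 ppm

Truncating → worst-case error = 1 LSB = V_FS/2^6, so 1e+06/64 = 15625 ppm of full scale.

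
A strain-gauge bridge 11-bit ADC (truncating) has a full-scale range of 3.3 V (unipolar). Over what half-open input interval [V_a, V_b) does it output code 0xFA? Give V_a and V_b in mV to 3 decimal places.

[402.832 mV, 404.443 mV)

LSB = 3.3/2^11 = 1.611 mV.
Code 0xFA = 250 decimal.
V_a = V_low + 250·LSB = 0.402832 V; V_b = V_low + 251·LSB = 0.404443 V.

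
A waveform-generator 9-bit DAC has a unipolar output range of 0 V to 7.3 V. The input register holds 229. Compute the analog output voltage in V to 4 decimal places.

LSB = 7.3 V / 2^9 = 14.258 mV.
V_out = 0 + 229 × 0.0142578 V = 3.26504 V.

3.2650 V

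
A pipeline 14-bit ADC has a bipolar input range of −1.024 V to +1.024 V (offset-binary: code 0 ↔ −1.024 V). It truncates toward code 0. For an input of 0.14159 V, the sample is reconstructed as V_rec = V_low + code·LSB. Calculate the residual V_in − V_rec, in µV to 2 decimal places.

LSB = 2.048/2^14 = 125.00 µV.
(0.14159 − (−1.024))/0.000125 = 9324.7200; ⌊·⌋ gives code 9324.
Code 9324 maps back to (−1.024) + 9324×0.000125 V = 0.1415 V.
Difference: 9e-05 V → 90.00 µV.

90.00 µV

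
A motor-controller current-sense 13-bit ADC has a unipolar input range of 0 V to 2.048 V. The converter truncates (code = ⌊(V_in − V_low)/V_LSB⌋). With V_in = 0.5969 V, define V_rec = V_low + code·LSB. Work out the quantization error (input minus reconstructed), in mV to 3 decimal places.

One LSB is 2.048 V / 8192 = 250.00 µV.
(V_in − V_low)/LSB = (0.5969 − 0)/0.00025 = 2387.6000 → code 2387 (floor).
Code 2387 maps back to 0 + 2387×0.00025 V = 0.59675 V.
V_in − V_rec = 0.00015 V = 0.150 mV.

0.150 mV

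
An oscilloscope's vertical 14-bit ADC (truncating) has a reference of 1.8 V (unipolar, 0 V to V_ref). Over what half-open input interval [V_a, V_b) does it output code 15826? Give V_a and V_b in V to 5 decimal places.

LSB = 1.8/2^14 = 109.86 µV.
V_a = V_low + 15826·LSB = 1.7387 V; V_b = V_low + 15827·LSB = 1.73881 V.

[1.73870 V, 1.73881 V)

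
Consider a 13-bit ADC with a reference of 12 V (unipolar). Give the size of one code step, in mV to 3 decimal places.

Full-scale span = 12 V.
LSB = 12 / 2^13 = 12 / 8192 = 0.00146484 V = 1.465 mV.

1.465 mV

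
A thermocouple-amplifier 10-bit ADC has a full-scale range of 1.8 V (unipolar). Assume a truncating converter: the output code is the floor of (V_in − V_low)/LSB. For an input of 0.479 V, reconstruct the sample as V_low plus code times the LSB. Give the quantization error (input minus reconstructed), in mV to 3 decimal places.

0.875 mV

Step size: 1.8 V ÷ 2^10 = 1.758 mV.
(V_in − V_low)/LSB = (0.479 − 0)/0.00175781 = 272.4978 → code 272 (floor).
V_rec = 0 + 272·0.00175781 = 0.478125 V.
Difference: 0.000875 V → 0.875 mV.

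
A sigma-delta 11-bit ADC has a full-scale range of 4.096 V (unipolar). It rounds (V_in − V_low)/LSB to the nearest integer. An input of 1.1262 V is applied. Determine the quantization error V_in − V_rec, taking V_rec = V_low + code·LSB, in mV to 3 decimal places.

Step size: 4.096 V ÷ 2^11 = 2.000 mV.
(V_in − V_low)/LSB = (1.1262 − 0)/0.002 = 563.1000 → code 563 (round).
Reconstructed: 1.126 V.
V_in − V_rec = 0.0002 V = 0.200 mV.

0.200 mV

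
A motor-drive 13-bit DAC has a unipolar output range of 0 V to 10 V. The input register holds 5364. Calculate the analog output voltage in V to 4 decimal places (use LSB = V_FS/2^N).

6.5479 V

LSB = 10 V / 2^13 = 1.221 mV.
V_out = 0 + 5364 × 0.0012207 V = 6.54785 V.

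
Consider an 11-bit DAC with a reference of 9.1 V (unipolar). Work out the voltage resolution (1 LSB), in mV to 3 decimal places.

Full-scale span = 9.1 V.
LSB = 9.1 / 2^11 = 9.1 / 2048 = 0.00444336 V = 4.443 mV.

4.443 mV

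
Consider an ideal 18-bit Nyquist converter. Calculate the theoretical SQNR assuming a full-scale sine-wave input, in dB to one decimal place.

SNR ≈ 6.02·N + 1.76 dB = 6.02·18 + 1.76 = 110.12 dB.

110.1 dB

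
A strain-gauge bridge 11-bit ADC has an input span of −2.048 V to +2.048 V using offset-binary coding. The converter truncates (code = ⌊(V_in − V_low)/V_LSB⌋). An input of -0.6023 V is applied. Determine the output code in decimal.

code 722

LSB = 4.096 V / 2048 = 2.000 mV.
(V_in − V_low)/LSB = (-0.6023 − (−2.048)) / 0.002 = 722.850.
So the output code is 722.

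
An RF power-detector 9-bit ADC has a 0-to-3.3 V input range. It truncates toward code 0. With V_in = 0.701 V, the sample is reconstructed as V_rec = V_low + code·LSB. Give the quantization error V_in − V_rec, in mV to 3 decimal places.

One LSB is 3.3 V / 512 = 6.445 mV.
(0.701 − 0)/0.00644531 = 108.7612; ⌊·⌋ gives code 108.
V_rec = 0 + 108·0.00644531 = 0.69609375 V.
Difference: 0.00490625 V → 4.906 mV.

4.906 mV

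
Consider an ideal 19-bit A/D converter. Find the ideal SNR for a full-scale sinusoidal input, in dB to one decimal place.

SNR ≈ 6.02·N + 1.76 dB = 6.02·19 + 1.76 = 116.14 dB.

116.1 dB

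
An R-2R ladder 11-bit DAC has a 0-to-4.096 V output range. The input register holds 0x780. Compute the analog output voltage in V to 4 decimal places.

3.8400 V

LSB = 4.096 V / 2^11 = 2.000 mV.
Code 0x780 = 1920 decimal.
V_out = 0 + 1920 × 0.002 V = 3.84 V.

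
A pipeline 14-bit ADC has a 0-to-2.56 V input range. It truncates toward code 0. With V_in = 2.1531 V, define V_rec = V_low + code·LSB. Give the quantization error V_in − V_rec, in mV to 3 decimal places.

Step size: 2.56 V ÷ 2^14 = 156.25 µV.
(V_in − V_low)/LSB = (2.1531 − 0)/0.00015625 = 13779.8400 → code 13779 (floor).
V_rec = 0 + 13779·0.00015625 = 2.1529687 V.
V_in − V_rec = 0.00013125 V = 0.131 mV.

0.131 mV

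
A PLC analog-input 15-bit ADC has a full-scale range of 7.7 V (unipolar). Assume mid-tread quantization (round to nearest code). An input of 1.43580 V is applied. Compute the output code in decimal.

LSB = 7.7 V / 32768 = 234.99 µV.
(1.43580 − 0) / 0.000234985 = 6110.168 LSBs.
Round → code 6110.

code 6110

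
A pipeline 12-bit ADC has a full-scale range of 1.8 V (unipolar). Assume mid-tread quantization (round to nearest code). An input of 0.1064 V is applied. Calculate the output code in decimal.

LSB = 1.8 V / 4096 = 439.45 µV.
Input sits at 242.119 steps above V_low.
round(242.119) = 242.

code 242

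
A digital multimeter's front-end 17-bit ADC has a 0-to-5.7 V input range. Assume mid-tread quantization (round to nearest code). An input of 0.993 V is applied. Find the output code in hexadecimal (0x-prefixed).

code 0x5932 (decimal 22834)

LSB = 5.7 V / 131072 = 43.49 µV.
(0.993 − 0) / 4.34875e-05 = 22834.122 LSBs.
round(22834.122) = 22834.
In hexadecimal (0x-prefixed): 0x5932.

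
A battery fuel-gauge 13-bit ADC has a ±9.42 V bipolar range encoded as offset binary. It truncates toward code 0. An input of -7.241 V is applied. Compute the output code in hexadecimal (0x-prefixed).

code 0x3B3 (decimal 947)

LSB = 18.84 V / 8192 = 2.300 mV.
(-7.241 − (−9.42)) / 0.0022998 = 947.472 LSBs.
So the output code is 947.
In hexadecimal (0x-prefixed): 0x3B3.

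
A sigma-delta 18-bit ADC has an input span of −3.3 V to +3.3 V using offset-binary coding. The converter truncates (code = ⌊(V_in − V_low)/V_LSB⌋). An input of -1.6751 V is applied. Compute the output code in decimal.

LSB = 6.6 V / 262144 = 25.18 µV.
(V_in − V_low)/LSB = (-1.6751 − (−3.3)) / 2.5177e-05 = 64539.058.
So the output code is 64539.

code 64539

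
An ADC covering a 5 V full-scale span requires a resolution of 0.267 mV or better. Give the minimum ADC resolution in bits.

Number of steps required ≥ 5 V / 0.267 mV = 18726.59.
Need 2^N ≥ 18726.59; 2^14 = 16384, 2^15 = 32768.
Minimum N = 15.

15 bits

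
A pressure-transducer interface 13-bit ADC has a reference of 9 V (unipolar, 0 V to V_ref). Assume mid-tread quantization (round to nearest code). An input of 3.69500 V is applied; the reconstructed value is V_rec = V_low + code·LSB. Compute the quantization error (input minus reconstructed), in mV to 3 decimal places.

0.298 mV

One LSB is 9 V / 8192 = 1.099 mV.
(3.69500 − 0)/0.00109863 = 3363.2711; round gives code 3363.
Code 3363 maps back to 0 + 3363×0.00109863 V = 3.6947021 V.
Difference: 0.000297852 V → 0.298 mV.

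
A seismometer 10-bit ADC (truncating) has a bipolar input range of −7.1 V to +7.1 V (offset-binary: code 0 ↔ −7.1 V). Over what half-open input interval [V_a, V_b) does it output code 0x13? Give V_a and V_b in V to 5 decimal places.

LSB = 14.2/2^10 = 13.867 mV.
Code 0x13 = 19 decimal.
V_a = V_low + 19·LSB = -6.83652 V; V_b = V_low + 20·LSB = -6.82266 V.

[-6.83652 V, -6.82266 V)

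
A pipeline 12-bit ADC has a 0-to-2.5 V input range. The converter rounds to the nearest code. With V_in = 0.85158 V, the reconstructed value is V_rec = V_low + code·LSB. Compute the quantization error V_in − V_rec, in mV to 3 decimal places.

0.140 mV

LSB = 2.5/2^12 = 0.610 mV.
(V_in − V_low)/LSB = (0.85158 − 0)/0.000610352 = 1395.2287 → code 1395 (round).
Reconstructed: 0.85144043 V.
Difference: 0.00013957 V → 0.140 mV.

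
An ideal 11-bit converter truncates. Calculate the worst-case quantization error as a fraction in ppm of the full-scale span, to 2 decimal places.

488.28 ppm

Truncating → worst-case error = 1 LSB = V_FS/2^11, so 1e+06/2048 = 488.281 ppm of full scale.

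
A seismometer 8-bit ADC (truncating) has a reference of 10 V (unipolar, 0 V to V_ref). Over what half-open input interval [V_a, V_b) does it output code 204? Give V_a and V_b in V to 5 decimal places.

LSB = 10/2^8 = 39.062 mV.
V_a = V_low + 204·LSB = 7.96875 V; V_b = V_low + 205·LSB = 8.00781 V.

[7.96875 V, 8.00781 V)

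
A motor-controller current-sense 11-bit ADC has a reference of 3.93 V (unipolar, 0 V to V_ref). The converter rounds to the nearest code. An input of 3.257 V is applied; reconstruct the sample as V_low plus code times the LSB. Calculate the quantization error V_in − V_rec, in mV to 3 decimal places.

0.550 mV

Step size: 3.93 V ÷ 2^11 = 1.919 mV.
(3.257 − 0)/0.00191895 = 1697.2865; round gives code 1697.
Code 1697 maps back to 0 + 1697×0.00191895 V = 3.2564502 V.
V_in − V_rec = 0.000549805 V = 0.550 mV.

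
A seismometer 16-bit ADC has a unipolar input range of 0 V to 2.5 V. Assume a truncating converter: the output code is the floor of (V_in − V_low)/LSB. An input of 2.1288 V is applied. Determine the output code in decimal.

code 55805

LSB = 2.5 V / 65536 = 38.15 µV.
(2.1288 − 0) / 3.8147e-05 = 55805.215 LSBs.
Floor → code 55805.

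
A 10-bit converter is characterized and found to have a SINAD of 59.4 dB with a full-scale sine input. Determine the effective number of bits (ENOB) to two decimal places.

ENOB = (SINAD − 1.76) / 6.02 = (59.4 − 1.76)/6.02 = 9.575.

9.57 bits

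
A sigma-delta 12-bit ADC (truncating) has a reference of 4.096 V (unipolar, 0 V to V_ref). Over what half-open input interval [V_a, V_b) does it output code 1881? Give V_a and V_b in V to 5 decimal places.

[1.88100 V, 1.88200 V)

LSB = 4.096/2^12 = 1.000 mV.
V_a = V_low + 1881·LSB = 1.881 V; V_b = V_low + 1882·LSB = 1.882 V.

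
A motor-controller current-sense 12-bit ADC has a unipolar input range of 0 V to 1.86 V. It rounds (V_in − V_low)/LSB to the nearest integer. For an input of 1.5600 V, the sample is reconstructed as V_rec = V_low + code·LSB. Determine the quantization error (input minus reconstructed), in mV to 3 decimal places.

0.161 mV

One LSB is 1.86 V / 4096 = 454.10 µV.
Scaled input = 3435.3548 LSBs, so code = 3435.
Code 3435 maps back to 0 + 3435×0.000454102 V = 1.5598389 V.
Error = 1.5600 − 1.5598389 = 0.000161133 V = 0.161 mV.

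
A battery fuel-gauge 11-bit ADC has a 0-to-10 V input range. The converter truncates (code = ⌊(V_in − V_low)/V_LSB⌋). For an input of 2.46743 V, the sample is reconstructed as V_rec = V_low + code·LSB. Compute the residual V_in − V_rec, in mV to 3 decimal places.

1.610 mV

Step size: 10 V ÷ 2^11 = 4.883 mV.
(V_in − V_low)/LSB = (2.46743 − 0)/0.00488281 = 505.3297 → code 505 (floor).
Code 505 maps back to 0 + 505×0.00488281 V = 2.4658203 V.
Difference: 0.00160969 V → 1.610 mV.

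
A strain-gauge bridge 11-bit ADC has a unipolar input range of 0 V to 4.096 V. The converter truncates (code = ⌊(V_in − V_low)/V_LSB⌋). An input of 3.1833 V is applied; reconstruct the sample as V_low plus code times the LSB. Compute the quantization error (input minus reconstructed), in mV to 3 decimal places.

1.300 mV

Step size: 4.096 V ÷ 2^11 = 2.000 mV.
(3.1833 − 0)/0.002 = 1591.6500; ⌊·⌋ gives code 1591.
Code 1591 maps back to 0 + 1591×0.002 V = 3.182 V.
Error = 3.1833 − 3.182 = 0.0013 V = 1.300 mV.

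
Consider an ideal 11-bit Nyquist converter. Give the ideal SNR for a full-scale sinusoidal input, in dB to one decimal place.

68.0 dB

SNR ≈ 6.02·N + 1.76 dB = 6.02·11 + 1.76 = 67.98 dB.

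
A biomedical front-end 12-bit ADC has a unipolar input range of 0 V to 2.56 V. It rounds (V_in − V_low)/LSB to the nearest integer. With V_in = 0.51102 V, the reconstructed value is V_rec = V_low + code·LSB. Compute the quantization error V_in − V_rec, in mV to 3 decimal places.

-0.230 mV

One LSB is 2.56 V / 4096 = 0.625 mV.
Scaled input = 817.6320 LSBs, so code = 818.
Reconstructed: 0.51125 V.
Error = 0.51102 − 0.51125 = -0.00023 V = -0.230 mV.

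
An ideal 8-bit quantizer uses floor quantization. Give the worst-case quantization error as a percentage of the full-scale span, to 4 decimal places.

0.3906 %

Truncating → worst-case error = 1 LSB = V_FS/2^8, so 100/256 = 0.390625 % of full scale.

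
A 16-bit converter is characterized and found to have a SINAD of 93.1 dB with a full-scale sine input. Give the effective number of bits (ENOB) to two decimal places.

15.17 bits

ENOB = (SINAD − 1.76) / 6.02 = (93.1 − 1.76)/6.02 = 15.173.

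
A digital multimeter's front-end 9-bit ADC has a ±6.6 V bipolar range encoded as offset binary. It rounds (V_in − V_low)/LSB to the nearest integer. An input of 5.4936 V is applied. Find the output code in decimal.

code 469

With 512 levels over 13.2 V, one step is 25.781 mV.
(5.4936 − (−6.6)) / 0.0257812 = 469.085 LSBs.
So the output code is 469.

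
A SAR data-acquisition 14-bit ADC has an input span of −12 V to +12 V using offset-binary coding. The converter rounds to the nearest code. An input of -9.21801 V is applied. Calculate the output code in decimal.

code 1899

With 16384 levels over 24 V, one step is 1.465 mV.
Input sits at 1899.172 steps above V_low.
Round → code 1899.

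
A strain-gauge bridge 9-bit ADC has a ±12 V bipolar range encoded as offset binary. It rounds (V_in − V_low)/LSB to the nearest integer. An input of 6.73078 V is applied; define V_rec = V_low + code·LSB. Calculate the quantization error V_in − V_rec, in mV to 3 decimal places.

-19.220 mV

LSB = 24/2^9 = 46.875 mV.
(6.73078 − (−12))/0.046875 = 399.5900; round gives code 400.
V_rec = (−12) + 400·0.046875 = 6.75 V.
V_in − V_rec = -0.01922 V = -19.220 mV.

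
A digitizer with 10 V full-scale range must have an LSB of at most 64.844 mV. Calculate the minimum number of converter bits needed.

8 bits

Number of steps required ≥ 10 V / 64.844 mV = 154.22.
Need 2^N ≥ 154.22; 2^7 = 128, 2^8 = 256.
Minimum N = 8.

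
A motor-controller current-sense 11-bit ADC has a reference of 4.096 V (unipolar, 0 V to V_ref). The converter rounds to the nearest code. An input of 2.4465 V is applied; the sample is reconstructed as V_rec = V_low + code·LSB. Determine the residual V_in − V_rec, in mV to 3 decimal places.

Step size: 4.096 V ÷ 2^11 = 2.000 mV.
(V_in − V_low)/LSB = (2.4465 − 0)/0.002 = 1223.2500 → code 1223 (round).
Code 1223 maps back to 0 + 1223×0.002 V = 2.446 V.
Difference: 0.0005 V → 0.500 mV.

0.500 mV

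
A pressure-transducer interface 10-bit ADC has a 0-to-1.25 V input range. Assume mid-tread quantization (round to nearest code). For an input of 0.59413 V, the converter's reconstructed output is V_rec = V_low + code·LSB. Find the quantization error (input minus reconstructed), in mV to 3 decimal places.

Step size: 1.25 V ÷ 2^10 = 1.221 mV.
(V_in − V_low)/LSB = (0.59413 − 0)/0.0012207 = 486.7113 → code 487 (round).
Reconstructed: 0.59448242 V.
Difference: -0.000352422 V → -0.352 mV.

-0.352 mV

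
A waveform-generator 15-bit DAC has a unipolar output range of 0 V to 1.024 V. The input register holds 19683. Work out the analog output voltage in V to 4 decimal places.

LSB = 1.024 V / 2^15 = 31.25 µV.
V_out = 0 + 19683 × 3.125e-05 V = 0.615094 V.

0.6151 V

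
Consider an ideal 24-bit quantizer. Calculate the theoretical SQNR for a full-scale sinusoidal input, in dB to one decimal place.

146.2 dB

SNR ≈ 6.02·N + 1.76 dB = 6.02·24 + 1.76 = 146.24 dB.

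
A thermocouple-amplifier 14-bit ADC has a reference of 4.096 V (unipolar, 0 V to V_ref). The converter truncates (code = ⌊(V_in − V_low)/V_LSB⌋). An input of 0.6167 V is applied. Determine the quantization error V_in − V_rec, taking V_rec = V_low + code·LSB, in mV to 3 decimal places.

One LSB is 4.096 V / 16384 = 250.00 µV.
(0.6167 − 0)/0.00025 = 2466.8000; ⌊·⌋ gives code 2466.
V_rec = 0 + 2466·0.00025 = 0.6165 V.
Difference: 0.0002 V → 0.200 mV.

0.200 mV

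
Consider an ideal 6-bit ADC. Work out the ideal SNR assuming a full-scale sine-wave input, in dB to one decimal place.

SNR ≈ 6.02·N + 1.76 dB = 6.02·6 + 1.76 = 37.88 dB.

37.9 dB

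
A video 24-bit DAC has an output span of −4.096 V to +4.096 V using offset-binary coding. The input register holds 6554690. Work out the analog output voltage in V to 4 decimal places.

LSB = 8.192 V / 2^24 = 0.49 µV.
V_out = (−4.096) + 6554690 × 4.88281e-07 V = -0.895468 V.

-0.8955 V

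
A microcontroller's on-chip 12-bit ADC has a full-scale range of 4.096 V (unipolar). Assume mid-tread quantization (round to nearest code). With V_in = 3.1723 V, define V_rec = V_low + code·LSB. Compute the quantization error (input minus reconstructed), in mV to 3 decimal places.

0.300 mV

One LSB is 4.096 V / 4096 = 1.000 mV.
(3.1723 − 0)/0.001 = 3172.3000; round gives code 3172.
V_rec = 0 + 3172·0.001 = 3.172 V.
V_in − V_rec = 0.0003 V = 0.300 mV.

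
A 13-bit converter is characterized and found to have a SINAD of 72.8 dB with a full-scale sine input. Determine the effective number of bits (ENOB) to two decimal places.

11.80 bits

ENOB = (SINAD − 1.76) / 6.02 = (72.8 − 1.76)/6.02 = 11.801.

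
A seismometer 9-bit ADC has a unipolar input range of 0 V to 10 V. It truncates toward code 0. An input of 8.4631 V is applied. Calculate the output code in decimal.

code 433

With 512 levels over 10 V, one step is 19.531 mV.
(V_in − V_low)/LSB = (8.4631 − 0) / 0.0195312 = 433.311.
Floor → code 433.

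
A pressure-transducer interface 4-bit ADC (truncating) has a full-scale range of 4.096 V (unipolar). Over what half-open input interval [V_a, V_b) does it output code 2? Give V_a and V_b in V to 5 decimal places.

[0.51200 V, 0.76800 V)

LSB = 4.096/2^4 = 256.000 mV.
V_a = V_low + 2·LSB = 0.512 V; V_b = V_low + 3·LSB = 0.768 V.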